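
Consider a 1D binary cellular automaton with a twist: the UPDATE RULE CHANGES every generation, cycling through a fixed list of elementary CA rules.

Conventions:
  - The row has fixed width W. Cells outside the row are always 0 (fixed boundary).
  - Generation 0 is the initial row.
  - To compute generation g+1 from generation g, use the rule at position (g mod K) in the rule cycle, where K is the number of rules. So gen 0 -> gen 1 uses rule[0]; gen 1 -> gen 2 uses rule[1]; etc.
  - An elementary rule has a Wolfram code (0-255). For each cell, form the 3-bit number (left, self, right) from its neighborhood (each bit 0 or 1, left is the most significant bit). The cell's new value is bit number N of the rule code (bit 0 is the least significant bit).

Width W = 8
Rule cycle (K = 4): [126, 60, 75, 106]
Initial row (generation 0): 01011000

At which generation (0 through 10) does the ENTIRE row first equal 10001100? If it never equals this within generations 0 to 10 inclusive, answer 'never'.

Answer: 10

Derivation:
Gen 0: 01011000
Gen 1 (rule 126): 11111100
Gen 2 (rule 60): 10000010
Gen 3 (rule 75): 00111100
Gen 4 (rule 106): 01100100
Gen 5 (rule 126): 11111110
Gen 6 (rule 60): 10000001
Gen 7 (rule 75): 00111110
Gen 8 (rule 106): 01100010
Gen 9 (rule 126): 11110111
Gen 10 (rule 60): 10001100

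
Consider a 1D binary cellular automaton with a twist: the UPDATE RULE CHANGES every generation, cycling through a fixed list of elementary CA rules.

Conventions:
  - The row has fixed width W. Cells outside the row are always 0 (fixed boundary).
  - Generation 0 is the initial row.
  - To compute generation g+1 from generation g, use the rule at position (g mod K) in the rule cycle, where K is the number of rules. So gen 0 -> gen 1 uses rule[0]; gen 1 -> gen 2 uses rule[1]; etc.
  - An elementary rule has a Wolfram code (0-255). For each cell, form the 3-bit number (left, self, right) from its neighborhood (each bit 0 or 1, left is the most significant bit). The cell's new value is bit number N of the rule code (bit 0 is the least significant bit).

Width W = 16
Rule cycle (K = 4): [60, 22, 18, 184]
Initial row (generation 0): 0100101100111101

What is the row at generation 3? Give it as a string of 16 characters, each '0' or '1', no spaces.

Answer: 0100000100000010

Derivation:
Gen 0: 0100101100111101
Gen 1 (rule 60): 0110111010100011
Gen 2 (rule 22): 1000000010110100
Gen 3 (rule 18): 0100000100000010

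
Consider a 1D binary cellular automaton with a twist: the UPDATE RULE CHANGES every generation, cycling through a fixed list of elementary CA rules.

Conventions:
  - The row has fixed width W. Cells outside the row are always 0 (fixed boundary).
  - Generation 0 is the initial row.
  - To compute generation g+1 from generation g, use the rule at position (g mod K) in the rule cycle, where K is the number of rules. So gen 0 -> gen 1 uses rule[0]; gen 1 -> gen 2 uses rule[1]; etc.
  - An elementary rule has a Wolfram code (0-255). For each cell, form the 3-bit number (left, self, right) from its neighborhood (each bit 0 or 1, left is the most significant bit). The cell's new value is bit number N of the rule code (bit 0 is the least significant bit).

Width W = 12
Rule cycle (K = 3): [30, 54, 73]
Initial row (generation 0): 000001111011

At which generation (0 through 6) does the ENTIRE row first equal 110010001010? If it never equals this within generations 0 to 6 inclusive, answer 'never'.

Answer: never

Derivation:
Gen 0: 000001111011
Gen 1 (rule 30): 000011000010
Gen 2 (rule 54): 000100100111
Gen 3 (rule 73): 110000000101
Gen 4 (rule 30): 101000001101
Gen 5 (rule 54): 111100010011
Gen 6 (rule 73): 100101000011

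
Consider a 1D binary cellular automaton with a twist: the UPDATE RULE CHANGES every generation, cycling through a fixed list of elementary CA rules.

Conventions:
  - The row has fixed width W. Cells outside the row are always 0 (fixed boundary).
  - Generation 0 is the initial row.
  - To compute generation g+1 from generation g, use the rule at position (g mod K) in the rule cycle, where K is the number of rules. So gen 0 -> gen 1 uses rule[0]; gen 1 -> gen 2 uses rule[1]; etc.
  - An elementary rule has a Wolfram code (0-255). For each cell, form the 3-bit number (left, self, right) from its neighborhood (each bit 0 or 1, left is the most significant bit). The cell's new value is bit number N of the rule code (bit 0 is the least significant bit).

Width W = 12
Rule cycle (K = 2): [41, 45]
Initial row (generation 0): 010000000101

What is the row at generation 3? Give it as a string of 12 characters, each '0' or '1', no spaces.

Gen 0: 010000000101
Gen 1 (rule 41): 000111110010
Gen 2 (rule 45): 110100000010
Gen 3 (rule 41): 101001111000

Answer: 101001111000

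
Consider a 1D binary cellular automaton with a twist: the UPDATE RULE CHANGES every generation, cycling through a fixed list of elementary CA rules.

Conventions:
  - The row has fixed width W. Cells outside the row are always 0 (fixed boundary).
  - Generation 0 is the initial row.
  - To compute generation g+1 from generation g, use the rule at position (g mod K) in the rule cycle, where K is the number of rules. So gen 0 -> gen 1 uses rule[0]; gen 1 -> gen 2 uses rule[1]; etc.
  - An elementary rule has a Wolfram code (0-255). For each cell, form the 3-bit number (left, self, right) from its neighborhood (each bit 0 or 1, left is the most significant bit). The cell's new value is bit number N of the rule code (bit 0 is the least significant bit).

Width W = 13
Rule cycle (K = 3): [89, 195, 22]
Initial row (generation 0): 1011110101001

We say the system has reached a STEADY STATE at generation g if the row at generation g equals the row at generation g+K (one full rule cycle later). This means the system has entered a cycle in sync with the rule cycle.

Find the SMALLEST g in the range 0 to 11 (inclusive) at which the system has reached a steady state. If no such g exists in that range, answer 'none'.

Answer: 7

Derivation:
Gen 0: 1011110101001
Gen 1 (rule 89): 0010010000100
Gen 2 (rule 195): 1100100111001
Gen 3 (rule 22): 0011111000111
Gen 4 (rule 89): 1010001110101
Gen 5 (rule 195): 0000110110000
Gen 6 (rule 22): 0001000001000
Gen 7 (rule 89): 1100111100111
Gen 8 (rule 195): 0101011101011
Gen 9 (rule 22): 1101000001000
Gen 10 (rule 89): 1100111100111
Gen 11 (rule 195): 0101011101011
Gen 12 (rule 22): 1101000001000
Gen 13 (rule 89): 1100111100111
Gen 14 (rule 195): 0101011101011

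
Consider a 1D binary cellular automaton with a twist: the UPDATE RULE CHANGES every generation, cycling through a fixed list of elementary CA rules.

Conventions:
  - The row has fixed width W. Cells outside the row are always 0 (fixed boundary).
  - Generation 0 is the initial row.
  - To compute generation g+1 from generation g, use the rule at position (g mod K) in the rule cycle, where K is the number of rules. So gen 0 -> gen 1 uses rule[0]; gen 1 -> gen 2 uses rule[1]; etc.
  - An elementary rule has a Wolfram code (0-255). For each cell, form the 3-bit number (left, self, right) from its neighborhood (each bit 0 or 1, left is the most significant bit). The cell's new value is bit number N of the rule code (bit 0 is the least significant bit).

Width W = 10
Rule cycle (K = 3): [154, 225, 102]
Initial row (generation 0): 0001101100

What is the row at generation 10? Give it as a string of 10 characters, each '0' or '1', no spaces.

Answer: 0000100010

Derivation:
Gen 0: 0001101100
Gen 1 (rule 154): 0011001010
Gen 2 (rule 225): 1001000100
Gen 3 (rule 102): 1011001100
Gen 4 (rule 154): 0010111010
Gen 5 (rule 225): 1001011100
Gen 6 (rule 102): 1011100100
Gen 7 (rule 154): 0011011010
Gen 8 (rule 225): 1001101100
Gen 9 (rule 102): 1010110100
Gen 10 (rule 154): 0000100010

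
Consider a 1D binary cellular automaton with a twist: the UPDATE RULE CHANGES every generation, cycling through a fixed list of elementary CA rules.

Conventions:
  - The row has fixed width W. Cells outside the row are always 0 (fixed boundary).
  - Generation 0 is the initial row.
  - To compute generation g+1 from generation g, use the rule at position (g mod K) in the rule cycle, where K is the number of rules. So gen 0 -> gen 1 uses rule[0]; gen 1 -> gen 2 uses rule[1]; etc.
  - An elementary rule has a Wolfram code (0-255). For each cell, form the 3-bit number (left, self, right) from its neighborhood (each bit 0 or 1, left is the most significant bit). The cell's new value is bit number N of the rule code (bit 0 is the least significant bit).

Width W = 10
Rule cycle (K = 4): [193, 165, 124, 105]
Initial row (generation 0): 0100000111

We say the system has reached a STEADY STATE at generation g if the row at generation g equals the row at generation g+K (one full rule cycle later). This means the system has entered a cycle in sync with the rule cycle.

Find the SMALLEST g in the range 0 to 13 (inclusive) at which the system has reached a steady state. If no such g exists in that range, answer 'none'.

Gen 0: 0100000111
Gen 1 (rule 193): 0001110011
Gen 2 (rule 165): 1100100000
Gen 3 (rule 124): 1110110000
Gen 4 (rule 105): 1011110111
Gen 5 (rule 193): 0001110011
Gen 6 (rule 165): 1100100000
Gen 7 (rule 124): 1110110000
Gen 8 (rule 105): 1011110111
Gen 9 (rule 193): 0001110011
Gen 10 (rule 165): 1100100000
Gen 11 (rule 124): 1110110000
Gen 12 (rule 105): 1011110111
Gen 13 (rule 193): 0001110011
Gen 14 (rule 165): 1100100000
Gen 15 (rule 124): 1110110000
Gen 16 (rule 105): 1011110111
Gen 17 (rule 193): 0001110011

Answer: 1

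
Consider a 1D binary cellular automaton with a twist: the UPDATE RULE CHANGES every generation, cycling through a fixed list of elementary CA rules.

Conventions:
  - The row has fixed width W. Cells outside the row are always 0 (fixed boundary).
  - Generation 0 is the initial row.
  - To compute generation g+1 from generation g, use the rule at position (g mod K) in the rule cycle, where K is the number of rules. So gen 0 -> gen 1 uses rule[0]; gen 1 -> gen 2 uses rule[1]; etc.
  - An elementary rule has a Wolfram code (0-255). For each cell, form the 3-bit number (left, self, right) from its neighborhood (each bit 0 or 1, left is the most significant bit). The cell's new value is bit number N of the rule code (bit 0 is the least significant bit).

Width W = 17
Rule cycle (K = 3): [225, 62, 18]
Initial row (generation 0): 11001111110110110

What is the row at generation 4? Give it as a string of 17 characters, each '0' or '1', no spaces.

Answer: 11111000100011111

Derivation:
Gen 0: 11001111110110110
Gen 1 (rule 225): 01000111111011010
Gen 2 (rule 62): 11101100000110111
Gen 3 (rule 18): 00000010001000000
Gen 4 (rule 225): 11111000100011111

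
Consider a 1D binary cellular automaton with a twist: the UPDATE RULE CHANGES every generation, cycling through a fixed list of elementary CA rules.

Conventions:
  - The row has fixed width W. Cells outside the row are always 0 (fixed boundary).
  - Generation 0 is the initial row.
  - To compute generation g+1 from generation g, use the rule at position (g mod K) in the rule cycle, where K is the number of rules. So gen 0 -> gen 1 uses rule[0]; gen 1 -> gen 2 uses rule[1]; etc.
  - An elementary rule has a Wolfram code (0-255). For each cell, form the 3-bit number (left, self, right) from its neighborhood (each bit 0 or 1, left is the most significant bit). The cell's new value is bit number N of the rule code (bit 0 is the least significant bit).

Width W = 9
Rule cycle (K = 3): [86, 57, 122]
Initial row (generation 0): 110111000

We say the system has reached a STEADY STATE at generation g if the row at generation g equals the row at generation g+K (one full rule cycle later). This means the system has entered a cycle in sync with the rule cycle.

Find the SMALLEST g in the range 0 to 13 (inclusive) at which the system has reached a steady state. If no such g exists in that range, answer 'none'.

Gen 0: 110111000
Gen 1 (rule 86): 010001100
Gen 2 (rule 57): 001101011
Gen 3 (rule 122): 011110111
Gen 4 (rule 86): 100010001
Gen 5 (rule 57): 011001100
Gen 6 (rule 122): 111111110
Gen 7 (rule 86): 000000011
Gen 8 (rule 57): 111111010
Gen 9 (rule 122): 100001101
Gen 10 (rule 86): 110010101
Gen 11 (rule 57): 101001010
Gen 12 (rule 122): 010110101
Gen 13 (rule 86): 110010101
Gen 14 (rule 57): 101001010
Gen 15 (rule 122): 010110101
Gen 16 (rule 86): 110010101

Answer: 10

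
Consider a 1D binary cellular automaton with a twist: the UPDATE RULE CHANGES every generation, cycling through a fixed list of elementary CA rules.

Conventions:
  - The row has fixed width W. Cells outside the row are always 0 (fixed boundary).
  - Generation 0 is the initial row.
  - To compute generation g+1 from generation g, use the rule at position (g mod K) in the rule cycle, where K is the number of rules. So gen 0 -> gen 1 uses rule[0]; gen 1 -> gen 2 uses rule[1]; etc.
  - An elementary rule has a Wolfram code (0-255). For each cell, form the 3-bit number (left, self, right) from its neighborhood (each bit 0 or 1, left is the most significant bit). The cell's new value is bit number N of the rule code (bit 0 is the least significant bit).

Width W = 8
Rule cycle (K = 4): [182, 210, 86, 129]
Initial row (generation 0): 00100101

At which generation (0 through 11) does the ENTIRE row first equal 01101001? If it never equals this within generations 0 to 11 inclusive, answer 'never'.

Answer: never

Derivation:
Gen 0: 00100101
Gen 1 (rule 182): 01111111
Gen 2 (rule 210): 10111111
Gen 3 (rule 86): 10000001
Gen 4 (rule 129): 00111100
Gen 5 (rule 182): 01011010
Gen 6 (rule 210): 10001001
Gen 7 (rule 86): 11011111
Gen 8 (rule 129): 00001110
Gen 9 (rule 182): 00010101
Gen 10 (rule 210): 00100000
Gen 11 (rule 86): 01110000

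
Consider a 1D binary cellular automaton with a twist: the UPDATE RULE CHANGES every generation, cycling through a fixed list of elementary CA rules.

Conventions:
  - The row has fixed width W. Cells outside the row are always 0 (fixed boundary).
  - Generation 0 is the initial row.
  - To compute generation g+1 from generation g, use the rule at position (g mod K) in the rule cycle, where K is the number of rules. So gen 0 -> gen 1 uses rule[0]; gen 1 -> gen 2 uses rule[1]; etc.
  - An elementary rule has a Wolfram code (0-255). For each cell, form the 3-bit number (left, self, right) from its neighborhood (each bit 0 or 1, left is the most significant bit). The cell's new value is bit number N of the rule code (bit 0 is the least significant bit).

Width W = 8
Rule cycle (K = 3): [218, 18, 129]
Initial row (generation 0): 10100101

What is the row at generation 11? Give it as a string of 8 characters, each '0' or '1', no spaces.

Gen 0: 10100101
Gen 1 (rule 218): 00011000
Gen 2 (rule 18): 00100100
Gen 3 (rule 129): 10000001
Gen 4 (rule 218): 01000010
Gen 5 (rule 18): 10100101
Gen 6 (rule 129): 00000000
Gen 7 (rule 218): 00000000
Gen 8 (rule 18): 00000000
Gen 9 (rule 129): 11111111
Gen 10 (rule 218): 11111111
Gen 11 (rule 18): 00000000

Answer: 00000000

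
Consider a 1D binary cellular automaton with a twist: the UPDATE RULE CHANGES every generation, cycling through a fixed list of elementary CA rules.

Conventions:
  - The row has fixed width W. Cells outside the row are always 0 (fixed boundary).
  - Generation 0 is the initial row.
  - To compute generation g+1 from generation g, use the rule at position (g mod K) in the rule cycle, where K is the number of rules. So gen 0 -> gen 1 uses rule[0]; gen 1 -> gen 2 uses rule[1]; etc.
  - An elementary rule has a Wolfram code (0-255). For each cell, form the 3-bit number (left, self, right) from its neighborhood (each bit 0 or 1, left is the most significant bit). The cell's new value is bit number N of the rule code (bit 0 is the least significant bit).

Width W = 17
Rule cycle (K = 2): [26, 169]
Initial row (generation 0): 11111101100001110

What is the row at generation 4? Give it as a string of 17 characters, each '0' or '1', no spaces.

Answer: 01001010101010011

Derivation:
Gen 0: 11111101100001110
Gen 1 (rule 26): 10000001010011001
Gen 2 (rule 169): 00111100100010000
Gen 3 (rule 26): 01100011010101000
Gen 4 (rule 169): 01001010101010011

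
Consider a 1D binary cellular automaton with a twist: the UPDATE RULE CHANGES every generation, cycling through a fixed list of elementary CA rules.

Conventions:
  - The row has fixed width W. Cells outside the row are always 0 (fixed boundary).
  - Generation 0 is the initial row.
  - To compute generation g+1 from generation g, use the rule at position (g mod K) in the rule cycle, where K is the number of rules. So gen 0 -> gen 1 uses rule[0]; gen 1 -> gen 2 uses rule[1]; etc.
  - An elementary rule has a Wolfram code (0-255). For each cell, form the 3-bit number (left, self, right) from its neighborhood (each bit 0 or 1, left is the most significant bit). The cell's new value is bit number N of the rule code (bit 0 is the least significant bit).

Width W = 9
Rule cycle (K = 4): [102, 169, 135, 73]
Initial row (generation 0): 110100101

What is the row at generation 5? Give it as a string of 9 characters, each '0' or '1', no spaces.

Answer: 010110111

Derivation:
Gen 0: 110100101
Gen 1 (rule 102): 011101111
Gen 2 (rule 169): 011011110
Gen 3 (rule 135): 100001100
Gen 4 (rule 73): 001101101
Gen 5 (rule 102): 010110111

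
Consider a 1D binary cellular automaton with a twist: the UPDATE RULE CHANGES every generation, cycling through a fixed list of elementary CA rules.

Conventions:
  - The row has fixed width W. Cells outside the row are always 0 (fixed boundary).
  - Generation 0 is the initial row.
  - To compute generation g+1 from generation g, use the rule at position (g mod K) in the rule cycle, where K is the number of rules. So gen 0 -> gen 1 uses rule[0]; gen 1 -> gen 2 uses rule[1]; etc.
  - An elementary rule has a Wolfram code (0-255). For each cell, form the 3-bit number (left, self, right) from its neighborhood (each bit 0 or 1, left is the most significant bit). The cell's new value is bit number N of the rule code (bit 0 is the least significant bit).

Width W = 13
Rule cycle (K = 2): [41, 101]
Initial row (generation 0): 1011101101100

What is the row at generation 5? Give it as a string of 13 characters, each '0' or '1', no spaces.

Gen 0: 1011101101100
Gen 1 (rule 41): 0110011011001
Gen 2 (rule 101): 0010001101001
Gen 3 (rule 41): 1000101010000
Gen 4 (rule 101): 1010111110111
Gen 5 (rule 41): 0101100001100

Answer: 0101100001100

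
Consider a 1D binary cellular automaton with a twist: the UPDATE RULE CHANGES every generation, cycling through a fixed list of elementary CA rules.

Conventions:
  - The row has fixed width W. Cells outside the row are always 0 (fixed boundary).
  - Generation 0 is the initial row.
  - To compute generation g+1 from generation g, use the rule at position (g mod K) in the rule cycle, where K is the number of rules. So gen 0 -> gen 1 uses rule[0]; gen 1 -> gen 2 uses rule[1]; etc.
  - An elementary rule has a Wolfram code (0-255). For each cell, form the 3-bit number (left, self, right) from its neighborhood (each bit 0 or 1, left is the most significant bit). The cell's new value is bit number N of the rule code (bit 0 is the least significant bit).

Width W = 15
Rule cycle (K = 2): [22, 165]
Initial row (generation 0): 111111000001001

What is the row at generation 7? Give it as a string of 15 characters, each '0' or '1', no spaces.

Answer: 000000001100000

Derivation:
Gen 0: 111111000001001
Gen 1 (rule 22): 000000100011111
Gen 2 (rule 165): 111110101001110
Gen 3 (rule 22): 000000101110001
Gen 4 (rule 165): 111110110100101
Gen 5 (rule 22): 000000000111101
Gen 6 (rule 165): 111111110011011
Gen 7 (rule 22): 000000001100000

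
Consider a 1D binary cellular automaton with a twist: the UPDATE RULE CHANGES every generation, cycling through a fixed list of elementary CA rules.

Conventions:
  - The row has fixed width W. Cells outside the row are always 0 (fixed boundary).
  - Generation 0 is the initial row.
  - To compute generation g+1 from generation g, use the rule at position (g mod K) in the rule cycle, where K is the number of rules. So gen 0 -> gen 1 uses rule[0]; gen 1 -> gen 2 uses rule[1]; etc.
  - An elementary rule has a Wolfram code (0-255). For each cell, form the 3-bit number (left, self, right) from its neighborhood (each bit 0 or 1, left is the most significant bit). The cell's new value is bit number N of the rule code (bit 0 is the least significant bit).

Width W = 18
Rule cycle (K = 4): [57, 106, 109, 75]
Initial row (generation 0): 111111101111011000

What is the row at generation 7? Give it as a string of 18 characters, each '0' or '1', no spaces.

Answer: 101111001111100101

Derivation:
Gen 0: 111111101111011000
Gen 1 (rule 57): 100000011000110111
Gen 2 (rule 106): 000000111001111101
Gen 3 (rule 109): 111110101001000111
Gen 4 (rule 75): 100010000010011101
Gen 5 (rule 57): 011001111001010010
Gen 6 (rule 106): 111011001010100100
Gen 7 (rule 109): 101111001111100101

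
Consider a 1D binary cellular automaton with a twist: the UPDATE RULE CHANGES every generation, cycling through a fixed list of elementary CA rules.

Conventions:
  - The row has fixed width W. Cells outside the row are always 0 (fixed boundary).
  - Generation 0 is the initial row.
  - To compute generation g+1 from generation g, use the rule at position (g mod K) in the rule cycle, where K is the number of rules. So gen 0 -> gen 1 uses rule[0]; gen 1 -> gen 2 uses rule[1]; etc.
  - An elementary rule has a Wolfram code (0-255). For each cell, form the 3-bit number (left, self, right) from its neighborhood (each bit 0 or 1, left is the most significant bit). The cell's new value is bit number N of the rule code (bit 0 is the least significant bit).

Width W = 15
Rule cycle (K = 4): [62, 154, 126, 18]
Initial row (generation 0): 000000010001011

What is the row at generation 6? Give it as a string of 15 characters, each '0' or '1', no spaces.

Gen 0: 000000010001011
Gen 1 (rule 62): 000000111011110
Gen 2 (rule 154): 000001110011101
Gen 3 (rule 126): 000011011110111
Gen 4 (rule 18): 000100000000000
Gen 5 (rule 62): 001110000000000
Gen 6 (rule 154): 011101000000000

Answer: 011101000000000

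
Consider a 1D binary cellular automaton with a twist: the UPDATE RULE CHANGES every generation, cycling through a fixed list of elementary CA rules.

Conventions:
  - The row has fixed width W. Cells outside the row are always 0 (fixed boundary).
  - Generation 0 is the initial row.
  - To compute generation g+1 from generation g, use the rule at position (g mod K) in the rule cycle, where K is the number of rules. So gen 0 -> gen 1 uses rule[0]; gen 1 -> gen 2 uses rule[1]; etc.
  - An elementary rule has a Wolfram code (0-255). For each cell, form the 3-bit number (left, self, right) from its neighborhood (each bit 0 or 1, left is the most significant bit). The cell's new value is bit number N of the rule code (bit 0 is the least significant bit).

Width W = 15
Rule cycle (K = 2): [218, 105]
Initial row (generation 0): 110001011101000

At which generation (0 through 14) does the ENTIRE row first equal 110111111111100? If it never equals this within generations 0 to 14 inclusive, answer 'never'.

Gen 0: 110001011101000
Gen 1 (rule 218): 111010011100100
Gen 2 (rule 105): 101100010100001
Gen 3 (rule 218): 001110100010010
Gen 4 (rule 105): 101011001000000
Gen 5 (rule 218): 000011110100000
Gen 6 (rule 105): 111010011001111
Gen 7 (rule 218): 111001111111111
Gen 8 (rule 105): 101001000000001
Gen 9 (rule 218): 000110100000010
Gen 10 (rule 105): 110111001111000
Gen 11 (rule 218): 110111111111100
Gen 12 (rule 105): 111100000000101
Gen 13 (rule 218): 111110000001000
Gen 14 (rule 105): 100010111100011

Answer: 11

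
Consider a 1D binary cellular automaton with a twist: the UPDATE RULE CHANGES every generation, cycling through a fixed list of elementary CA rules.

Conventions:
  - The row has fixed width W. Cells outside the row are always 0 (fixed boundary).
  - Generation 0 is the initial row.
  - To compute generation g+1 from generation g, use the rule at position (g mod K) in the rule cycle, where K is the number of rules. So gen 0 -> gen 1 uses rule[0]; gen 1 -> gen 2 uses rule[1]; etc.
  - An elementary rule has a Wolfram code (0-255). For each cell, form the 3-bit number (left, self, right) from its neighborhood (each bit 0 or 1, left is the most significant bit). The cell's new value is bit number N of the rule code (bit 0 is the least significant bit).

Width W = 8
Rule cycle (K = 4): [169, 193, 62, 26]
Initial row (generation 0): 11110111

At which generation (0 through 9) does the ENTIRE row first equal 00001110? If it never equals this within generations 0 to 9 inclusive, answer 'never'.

Gen 0: 11110111
Gen 1 (rule 169): 11101110
Gen 2 (rule 193): 01100110
Gen 3 (rule 62): 11011101
Gen 4 (rule 26): 10010000
Gen 5 (rule 169): 00000111
Gen 6 (rule 193): 11110011
Gen 7 (rule 62): 10001110
Gen 8 (rule 26): 01011001
Gen 9 (rule 169): 00110000

Answer: never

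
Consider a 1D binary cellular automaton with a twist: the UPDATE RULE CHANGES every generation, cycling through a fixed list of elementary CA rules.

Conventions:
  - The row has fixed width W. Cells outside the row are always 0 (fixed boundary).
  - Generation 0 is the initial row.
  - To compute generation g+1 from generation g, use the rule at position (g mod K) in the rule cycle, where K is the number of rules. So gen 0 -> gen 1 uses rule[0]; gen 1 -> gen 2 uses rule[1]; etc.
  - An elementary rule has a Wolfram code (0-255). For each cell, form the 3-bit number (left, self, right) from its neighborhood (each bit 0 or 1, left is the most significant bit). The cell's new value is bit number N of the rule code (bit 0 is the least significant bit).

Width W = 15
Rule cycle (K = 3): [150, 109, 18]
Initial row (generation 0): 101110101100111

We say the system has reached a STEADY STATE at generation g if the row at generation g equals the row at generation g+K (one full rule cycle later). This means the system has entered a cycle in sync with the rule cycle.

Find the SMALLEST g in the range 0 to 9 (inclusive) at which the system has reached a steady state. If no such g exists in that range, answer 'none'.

Answer: 6

Derivation:
Gen 0: 101110101100111
Gen 1 (rule 150): 100100100011010
Gen 2 (rule 109): 100100101011110
Gen 3 (rule 18): 011011000000001
Gen 4 (rule 150): 100000100000011
Gen 5 (rule 109): 101110101111011
Gen 6 (rule 18): 000000000000000
Gen 7 (rule 150): 000000000000000
Gen 8 (rule 109): 111111111111111
Gen 9 (rule 18): 000000000000000
Gen 10 (rule 150): 000000000000000
Gen 11 (rule 109): 111111111111111
Gen 12 (rule 18): 000000000000000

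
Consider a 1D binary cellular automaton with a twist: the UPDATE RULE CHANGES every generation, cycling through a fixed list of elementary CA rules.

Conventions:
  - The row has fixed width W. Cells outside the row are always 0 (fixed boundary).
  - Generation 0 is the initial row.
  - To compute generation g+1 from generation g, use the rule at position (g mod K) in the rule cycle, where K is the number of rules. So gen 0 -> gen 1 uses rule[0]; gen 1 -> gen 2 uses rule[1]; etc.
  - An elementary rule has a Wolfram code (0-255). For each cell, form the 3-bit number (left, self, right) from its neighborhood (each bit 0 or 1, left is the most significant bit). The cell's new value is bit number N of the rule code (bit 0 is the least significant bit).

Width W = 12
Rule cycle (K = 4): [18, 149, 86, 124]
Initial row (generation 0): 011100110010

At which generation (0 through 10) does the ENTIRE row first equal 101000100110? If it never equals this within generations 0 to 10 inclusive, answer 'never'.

Gen 0: 011100110010
Gen 1 (rule 18): 100011001101
Gen 2 (rule 149): 111000100001
Gen 3 (rule 86): 001101110011
Gen 4 (rule 124): 001111011011
Gen 5 (rule 18): 010000000000
Gen 6 (rule 149): 011111111111
Gen 7 (rule 86): 100000000001
Gen 8 (rule 124): 110000000001
Gen 9 (rule 18): 001000000010
Gen 10 (rule 149): 101111111011

Answer: never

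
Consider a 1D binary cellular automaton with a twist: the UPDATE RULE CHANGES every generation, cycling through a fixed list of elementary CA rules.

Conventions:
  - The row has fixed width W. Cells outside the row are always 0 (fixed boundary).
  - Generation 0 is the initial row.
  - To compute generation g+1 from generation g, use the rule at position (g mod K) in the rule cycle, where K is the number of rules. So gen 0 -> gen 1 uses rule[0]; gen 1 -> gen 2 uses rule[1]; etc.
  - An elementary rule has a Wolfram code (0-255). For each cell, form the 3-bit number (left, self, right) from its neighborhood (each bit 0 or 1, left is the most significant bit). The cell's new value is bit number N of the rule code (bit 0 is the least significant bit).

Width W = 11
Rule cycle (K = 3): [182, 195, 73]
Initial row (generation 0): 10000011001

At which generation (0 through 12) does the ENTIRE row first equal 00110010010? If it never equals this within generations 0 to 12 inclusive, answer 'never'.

Gen 0: 10000011001
Gen 1 (rule 182): 11000100111
Gen 2 (rule 195): 01011001011
Gen 3 (rule 73): 00011000011
Gen 4 (rule 182): 00100100100
Gen 5 (rule 195): 11001001001
Gen 6 (rule 73): 11000000000
Gen 7 (rule 182): 00100000000
Gen 8 (rule 195): 11001111111
Gen 9 (rule 73): 11001000001
Gen 10 (rule 182): 00111100011
Gen 11 (rule 195): 11011101101
Gen 12 (rule 73): 11010101100

Answer: never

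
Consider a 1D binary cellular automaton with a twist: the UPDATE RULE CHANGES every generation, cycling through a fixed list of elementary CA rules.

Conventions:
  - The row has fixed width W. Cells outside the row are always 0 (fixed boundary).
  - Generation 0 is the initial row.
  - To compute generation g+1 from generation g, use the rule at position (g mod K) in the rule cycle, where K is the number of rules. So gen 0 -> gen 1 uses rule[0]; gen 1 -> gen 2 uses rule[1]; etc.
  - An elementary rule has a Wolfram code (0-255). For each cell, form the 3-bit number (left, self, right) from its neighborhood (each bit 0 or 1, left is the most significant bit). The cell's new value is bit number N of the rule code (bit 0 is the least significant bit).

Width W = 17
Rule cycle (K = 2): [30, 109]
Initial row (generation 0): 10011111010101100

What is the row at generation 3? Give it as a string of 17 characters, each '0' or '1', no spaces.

Answer: 11110100010000001

Derivation:
Gen 0: 10011111010101100
Gen 1 (rule 30): 11110000010101010
Gen 2 (rule 109): 10010111011111110
Gen 3 (rule 30): 11110100010000001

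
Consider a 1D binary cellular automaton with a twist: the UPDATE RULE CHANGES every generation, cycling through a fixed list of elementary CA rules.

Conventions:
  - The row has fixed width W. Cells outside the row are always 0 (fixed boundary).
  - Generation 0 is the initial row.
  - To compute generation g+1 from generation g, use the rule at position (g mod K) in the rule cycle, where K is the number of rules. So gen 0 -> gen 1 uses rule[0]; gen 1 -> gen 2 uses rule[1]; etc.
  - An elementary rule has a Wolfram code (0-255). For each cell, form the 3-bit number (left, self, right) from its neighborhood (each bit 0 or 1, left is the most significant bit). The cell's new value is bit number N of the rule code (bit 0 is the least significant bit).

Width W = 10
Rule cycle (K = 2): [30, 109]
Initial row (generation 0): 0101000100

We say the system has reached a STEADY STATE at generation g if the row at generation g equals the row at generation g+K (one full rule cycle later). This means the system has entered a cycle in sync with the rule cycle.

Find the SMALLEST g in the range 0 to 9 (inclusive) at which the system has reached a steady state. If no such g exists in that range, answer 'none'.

Gen 0: 0101000100
Gen 1 (rule 30): 1101101110
Gen 2 (rule 109): 1111111010
Gen 3 (rule 30): 1000000011
Gen 4 (rule 109): 1011111011
Gen 5 (rule 30): 1010000010
Gen 6 (rule 109): 1110111010
Gen 7 (rule 30): 1000100011
Gen 8 (rule 109): 1010101011
Gen 9 (rule 30): 1010101010
Gen 10 (rule 109): 1111111110
Gen 11 (rule 30): 1000000001

Answer: none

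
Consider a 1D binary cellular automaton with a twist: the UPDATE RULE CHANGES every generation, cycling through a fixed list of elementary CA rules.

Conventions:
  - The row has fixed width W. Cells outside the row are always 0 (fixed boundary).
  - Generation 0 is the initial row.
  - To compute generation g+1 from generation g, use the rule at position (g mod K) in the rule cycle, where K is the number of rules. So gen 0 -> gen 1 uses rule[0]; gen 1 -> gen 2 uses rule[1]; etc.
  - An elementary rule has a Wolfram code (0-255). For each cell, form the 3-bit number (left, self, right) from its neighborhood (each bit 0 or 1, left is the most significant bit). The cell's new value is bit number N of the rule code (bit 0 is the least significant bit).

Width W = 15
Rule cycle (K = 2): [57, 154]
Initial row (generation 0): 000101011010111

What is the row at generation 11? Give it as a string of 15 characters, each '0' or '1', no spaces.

Gen 0: 000101011010111
Gen 1 (rule 57): 110010110101100
Gen 2 (rule 154): 101100100001010
Gen 3 (rule 57): 011010011100101
Gen 4 (rule 154): 110001111011000
Gen 5 (rule 57): 101101000110111
Gen 6 (rule 154): 001000101100110
Gen 7 (rule 57): 100110011010101
Gen 8 (rule 154): 011101110000000
Gen 9 (rule 57): 010011001111111
Gen 10 (rule 154): 101110111111110
Gen 11 (rule 57): 011001100000001

Answer: 011001100000001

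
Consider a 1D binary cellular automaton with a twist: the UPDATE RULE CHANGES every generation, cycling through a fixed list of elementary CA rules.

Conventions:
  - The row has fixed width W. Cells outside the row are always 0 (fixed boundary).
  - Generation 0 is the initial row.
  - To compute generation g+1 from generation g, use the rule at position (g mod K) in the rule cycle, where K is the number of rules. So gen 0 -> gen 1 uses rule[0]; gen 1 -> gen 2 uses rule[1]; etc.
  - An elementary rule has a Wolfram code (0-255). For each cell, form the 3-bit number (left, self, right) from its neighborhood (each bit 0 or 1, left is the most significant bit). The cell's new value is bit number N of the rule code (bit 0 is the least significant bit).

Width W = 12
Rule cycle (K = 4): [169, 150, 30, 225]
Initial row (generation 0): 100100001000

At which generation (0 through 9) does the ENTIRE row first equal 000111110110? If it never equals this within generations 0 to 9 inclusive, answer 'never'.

Gen 0: 100100001000
Gen 1 (rule 169): 000001100011
Gen 2 (rule 150): 000010010100
Gen 3 (rule 30): 000111110110
Gen 4 (rule 225): 110011111010
Gen 5 (rule 169): 100011110100
Gen 6 (rule 150): 110101100110
Gen 7 (rule 30): 100101011101
Gen 8 (rule 225): 000010101110
Gen 9 (rule 169): 111001011100

Answer: 3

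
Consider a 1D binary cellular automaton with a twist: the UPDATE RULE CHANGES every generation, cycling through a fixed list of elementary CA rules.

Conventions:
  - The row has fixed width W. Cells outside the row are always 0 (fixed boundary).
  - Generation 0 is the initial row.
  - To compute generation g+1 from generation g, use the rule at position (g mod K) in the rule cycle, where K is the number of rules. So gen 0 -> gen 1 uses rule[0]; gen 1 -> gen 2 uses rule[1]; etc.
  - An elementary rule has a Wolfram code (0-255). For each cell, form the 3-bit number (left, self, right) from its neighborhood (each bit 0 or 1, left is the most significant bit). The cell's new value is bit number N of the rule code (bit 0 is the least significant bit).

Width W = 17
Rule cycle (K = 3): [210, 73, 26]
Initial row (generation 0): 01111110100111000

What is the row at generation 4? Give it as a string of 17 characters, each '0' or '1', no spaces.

Gen 0: 01111110100111000
Gen 1 (rule 210): 10111110011011100
Gen 2 (rule 73): 00100010011010101
Gen 3 (rule 26): 01010101110000000
Gen 4 (rule 210): 10000000111000000

Answer: 10000000111000000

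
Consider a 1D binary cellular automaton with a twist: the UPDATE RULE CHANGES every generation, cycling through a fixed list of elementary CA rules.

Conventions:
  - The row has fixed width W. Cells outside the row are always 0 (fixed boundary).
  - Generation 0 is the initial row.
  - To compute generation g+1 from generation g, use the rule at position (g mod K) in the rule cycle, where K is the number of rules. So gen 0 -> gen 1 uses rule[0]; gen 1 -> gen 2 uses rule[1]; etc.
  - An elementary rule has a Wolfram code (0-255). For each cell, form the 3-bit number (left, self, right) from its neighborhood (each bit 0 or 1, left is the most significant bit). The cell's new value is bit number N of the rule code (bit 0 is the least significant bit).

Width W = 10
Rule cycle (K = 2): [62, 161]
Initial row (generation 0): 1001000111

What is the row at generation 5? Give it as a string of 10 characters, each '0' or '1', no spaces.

Gen 0: 1001000111
Gen 1 (rule 62): 1111101100
Gen 2 (rule 161): 0111010001
Gen 3 (rule 62): 1100111011
Gen 4 (rule 161): 0000010100
Gen 5 (rule 62): 0000111110

Answer: 0000111110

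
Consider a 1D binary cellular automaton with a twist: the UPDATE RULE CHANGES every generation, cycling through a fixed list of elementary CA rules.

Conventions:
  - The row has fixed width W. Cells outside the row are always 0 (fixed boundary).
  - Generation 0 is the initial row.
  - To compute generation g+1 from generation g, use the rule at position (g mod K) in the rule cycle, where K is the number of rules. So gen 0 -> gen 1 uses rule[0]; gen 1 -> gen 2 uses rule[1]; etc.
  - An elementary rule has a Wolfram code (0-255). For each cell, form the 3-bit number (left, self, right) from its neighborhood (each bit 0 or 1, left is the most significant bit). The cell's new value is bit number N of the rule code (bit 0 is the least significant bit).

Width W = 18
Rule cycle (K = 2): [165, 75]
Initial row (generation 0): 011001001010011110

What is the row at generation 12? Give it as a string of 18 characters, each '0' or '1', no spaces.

Gen 0: 011001001010011110
Gen 1 (rule 165): 000001001110001100
Gen 2 (rule 75): 111110011010111101
Gen 3 (rule 165): 011100000111011011
Gen 4 (rule 75): 110101111101011011
Gen 5 (rule 165): 001110111011100100
Gen 6 (rule 75): 111010101010101001
Gen 7 (rule 165): 010111111111111001
Gen 8 (rule 75): 100100000000001010
Gen 9 (rule 165): 100101111111101110
Gen 10 (rule 75): 001001000000101010
Gen 11 (rule 165): 101001011110111110
Gen 12 (rule 75): 000010010010100010

Answer: 000010010010100010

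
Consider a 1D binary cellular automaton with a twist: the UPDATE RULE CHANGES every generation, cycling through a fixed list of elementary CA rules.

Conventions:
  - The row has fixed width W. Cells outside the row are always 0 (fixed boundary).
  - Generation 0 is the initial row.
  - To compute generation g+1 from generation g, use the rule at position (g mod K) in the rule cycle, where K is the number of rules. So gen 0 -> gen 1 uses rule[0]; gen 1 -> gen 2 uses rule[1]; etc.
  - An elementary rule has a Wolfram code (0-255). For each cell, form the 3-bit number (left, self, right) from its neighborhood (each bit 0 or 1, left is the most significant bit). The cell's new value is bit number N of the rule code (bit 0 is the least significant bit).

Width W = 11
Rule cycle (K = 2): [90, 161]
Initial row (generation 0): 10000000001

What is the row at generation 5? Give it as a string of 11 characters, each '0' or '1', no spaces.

Gen 0: 10000000001
Gen 1 (rule 90): 01000000010
Gen 2 (rule 161): 00011111000
Gen 3 (rule 90): 00110001100
Gen 4 (rule 161): 10000100001
Gen 5 (rule 90): 01001010010

Answer: 01001010010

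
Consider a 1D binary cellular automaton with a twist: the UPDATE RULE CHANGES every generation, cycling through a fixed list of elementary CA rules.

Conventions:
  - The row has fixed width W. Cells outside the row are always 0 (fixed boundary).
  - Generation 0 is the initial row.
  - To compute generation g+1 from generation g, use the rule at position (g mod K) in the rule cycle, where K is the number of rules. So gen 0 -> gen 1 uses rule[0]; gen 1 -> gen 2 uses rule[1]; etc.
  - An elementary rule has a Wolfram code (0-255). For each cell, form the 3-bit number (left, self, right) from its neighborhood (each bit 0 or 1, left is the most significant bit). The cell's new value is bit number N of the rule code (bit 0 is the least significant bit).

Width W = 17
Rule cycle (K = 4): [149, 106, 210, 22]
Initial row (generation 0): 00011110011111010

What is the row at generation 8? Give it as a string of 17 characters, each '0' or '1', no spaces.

Answer: 10000001000101110

Derivation:
Gen 0: 00011110011111010
Gen 1 (rule 149): 11001101001110011
Gen 2 (rule 106): 11011110011010111
Gen 3 (rule 210): 01001111101000011
Gen 4 (rule 22): 11110000001100100
Gen 5 (rule 149): 01101111100010111
Gen 6 (rule 106): 11111000100101101
Gen 7 (rule 210): 01111101011000100
Gen 8 (rule 22): 10000001000101110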